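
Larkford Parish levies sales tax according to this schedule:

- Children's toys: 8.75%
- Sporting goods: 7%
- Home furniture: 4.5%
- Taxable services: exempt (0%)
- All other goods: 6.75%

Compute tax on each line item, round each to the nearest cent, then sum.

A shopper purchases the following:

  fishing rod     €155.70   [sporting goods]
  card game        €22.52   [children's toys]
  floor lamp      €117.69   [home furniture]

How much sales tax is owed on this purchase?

€18.17

Fishing rod €155.70: sporting goods → 7% → €10.90
Card game €22.52: children's toys → 8.75% → €1.97
Floor lamp €117.69: home furniture → 4.5% → €5.30
Total tax = €10.90 + €1.97 + €5.30 = €18.17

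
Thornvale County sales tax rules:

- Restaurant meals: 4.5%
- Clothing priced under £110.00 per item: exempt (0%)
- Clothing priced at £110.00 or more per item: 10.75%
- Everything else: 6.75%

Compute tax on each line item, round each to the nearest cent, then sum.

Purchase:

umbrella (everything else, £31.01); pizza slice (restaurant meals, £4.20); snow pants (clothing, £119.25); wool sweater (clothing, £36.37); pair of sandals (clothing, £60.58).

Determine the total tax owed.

£15.10

Umbrella £31.01: everything else → 6.75% → £2.09
Pizza slice £4.20: restaurant meals → 4.5% → £0.19
Snow pants £119.25: clothing, £110.00 or more → 10.75% → £12.82
Wool sweater £36.37: clothing, under £110.00 → 0% → £0.00
Pair of sandals £60.58: clothing, under £110.00 → 0% → £0.00
Total tax = £2.09 + £0.19 + £12.82 = £15.10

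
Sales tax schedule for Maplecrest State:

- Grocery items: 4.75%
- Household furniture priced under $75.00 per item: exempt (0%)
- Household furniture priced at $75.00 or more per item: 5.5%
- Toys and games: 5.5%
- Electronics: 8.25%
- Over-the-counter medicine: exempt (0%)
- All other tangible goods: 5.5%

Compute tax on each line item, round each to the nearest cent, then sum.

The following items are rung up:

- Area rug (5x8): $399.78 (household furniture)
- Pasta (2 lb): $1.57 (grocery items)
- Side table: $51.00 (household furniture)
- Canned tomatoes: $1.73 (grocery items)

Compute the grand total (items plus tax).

$476.22

Area rug (5x8) $399.78: household furniture, $75.00 or more → 5.5% → $21.99
Pasta (2 lb) $1.57: grocery items → 4.75% → $0.07
Side table $51.00: household furniture, under $75.00 → 0% → $0.00
Canned tomatoes $1.73: grocery items → 4.75% → $0.08
Subtotal = $454.08; tax = $22.14; total due = $476.22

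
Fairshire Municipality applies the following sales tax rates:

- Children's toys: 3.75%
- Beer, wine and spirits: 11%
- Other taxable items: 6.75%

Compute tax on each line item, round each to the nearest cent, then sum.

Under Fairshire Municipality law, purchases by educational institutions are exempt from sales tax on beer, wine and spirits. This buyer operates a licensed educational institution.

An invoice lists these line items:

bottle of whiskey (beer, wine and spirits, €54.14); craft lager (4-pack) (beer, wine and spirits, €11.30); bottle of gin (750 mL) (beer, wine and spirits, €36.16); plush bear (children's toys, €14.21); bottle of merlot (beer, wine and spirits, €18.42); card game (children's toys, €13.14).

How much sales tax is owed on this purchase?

Bottle of whiskey €54.14: beer, wine and spirits, buyer-exempt → 0% → €0.00
Craft lager (4-pack) €11.30: beer, wine and spirits, buyer-exempt → 0% → €0.00
Bottle of gin (750 mL) €36.16: beer, wine and spirits, buyer-exempt → 0% → €0.00
Plush bear €14.21: children's toys → 3.75% → €0.53
Bottle of merlot €18.42: beer, wine and spirits, buyer-exempt → 0% → €0.00
Card game €13.14: children's toys → 3.75% → €0.49
Total tax = €0.53 + €0.49 = €1.02

€1.02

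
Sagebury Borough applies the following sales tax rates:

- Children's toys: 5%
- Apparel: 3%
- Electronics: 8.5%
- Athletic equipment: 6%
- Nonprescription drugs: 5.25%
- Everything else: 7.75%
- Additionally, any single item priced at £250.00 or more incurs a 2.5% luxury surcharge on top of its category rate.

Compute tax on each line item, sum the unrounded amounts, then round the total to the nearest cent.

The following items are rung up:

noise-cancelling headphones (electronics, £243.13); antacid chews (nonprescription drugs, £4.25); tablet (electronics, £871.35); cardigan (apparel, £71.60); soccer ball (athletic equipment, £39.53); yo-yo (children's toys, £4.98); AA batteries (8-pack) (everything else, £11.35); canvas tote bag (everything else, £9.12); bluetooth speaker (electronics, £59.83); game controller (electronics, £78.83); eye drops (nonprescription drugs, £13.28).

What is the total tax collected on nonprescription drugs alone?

£0.92

Antacid chews £4.25: nonprescription drugs → 5.25% → £0.223125
Eye drops £13.28: nonprescription drugs → 5.25% → £0.6972
Tax on nonprescription drugs: unrounded sum = £0.920325 → £0.92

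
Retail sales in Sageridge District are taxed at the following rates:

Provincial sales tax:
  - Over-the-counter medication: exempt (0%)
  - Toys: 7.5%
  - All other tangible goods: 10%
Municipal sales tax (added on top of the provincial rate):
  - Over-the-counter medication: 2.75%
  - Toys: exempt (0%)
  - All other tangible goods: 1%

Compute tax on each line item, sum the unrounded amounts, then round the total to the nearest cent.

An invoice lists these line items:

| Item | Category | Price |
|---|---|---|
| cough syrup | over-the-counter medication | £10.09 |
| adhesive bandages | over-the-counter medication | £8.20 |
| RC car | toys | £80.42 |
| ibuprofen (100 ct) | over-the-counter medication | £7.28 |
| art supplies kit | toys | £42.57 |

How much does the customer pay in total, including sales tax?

Cough syrup £10.09: over-the-counter medication → 0% + 2.75% municipal = 2.75% → £0.277475
Adhesive bandages £8.20: over-the-counter medication → 0% + 2.75% municipal = 2.75% → £0.2255
RC car £80.42: toys → 7.5% + 0% municipal = 7.5% → £6.0315
Ibuprofen (100 ct) £7.28: over-the-counter medication → 0% + 2.75% municipal = 2.75% → £0.2002
Art supplies kit £42.57: toys → 7.5% + 0% municipal = 7.5% → £3.19275
Subtotal = £148.56; unrounded tax = £9.927425 → £9.93; total due = £158.49

£158.49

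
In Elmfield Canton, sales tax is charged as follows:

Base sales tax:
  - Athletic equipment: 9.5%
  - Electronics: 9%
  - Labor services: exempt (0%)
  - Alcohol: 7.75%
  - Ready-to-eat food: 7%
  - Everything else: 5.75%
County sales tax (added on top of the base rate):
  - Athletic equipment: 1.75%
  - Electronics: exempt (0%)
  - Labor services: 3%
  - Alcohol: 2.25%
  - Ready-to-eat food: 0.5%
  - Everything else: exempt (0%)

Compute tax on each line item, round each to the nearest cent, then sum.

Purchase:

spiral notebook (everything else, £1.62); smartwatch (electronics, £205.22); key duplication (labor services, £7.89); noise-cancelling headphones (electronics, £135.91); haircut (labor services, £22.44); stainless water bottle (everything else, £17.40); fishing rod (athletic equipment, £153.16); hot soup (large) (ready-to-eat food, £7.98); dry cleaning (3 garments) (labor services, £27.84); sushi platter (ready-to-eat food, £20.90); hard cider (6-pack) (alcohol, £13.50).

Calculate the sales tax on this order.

£54.29

Spiral notebook £1.62: everything else → 5.75% + 0% county = 5.75% → £0.09
Smartwatch £205.22: electronics → 9% + 0% county = 9% → £18.47
Key duplication £7.89: labor services → 0% + 3% county = 3% → £0.24
Noise-cancelling headphones £135.91: electronics → 9% + 0% county = 9% → £12.23
Haircut £22.44: labor services → 0% + 3% county = 3% → £0.67
Stainless water bottle £17.40: everything else → 5.75% + 0% county = 5.75% → £1.00
Fishing rod £153.16: athletic equipment → 9.5% + 1.75% county = 11.25% → £17.23
Hot soup (large) £7.98: ready-to-eat food → 7% + 0.5% county = 7.5% → £0.60
Dry cleaning (3 garments) £27.84: labor services → 0% + 3% county = 3% → £0.84
Sushi platter £20.90: ready-to-eat food → 7% + 0.5% county = 7.5% → £1.57
Hard cider (6-pack) £13.50: alcohol → 7.75% + 2.25% county = 10% → £1.35
Total tax = £0.09 + £18.47 + £0.24 + £12.23 + £0.67 + £1.00 + £17.23 + £0.60 + £0.84 + £1.57 + £1.35 = £54.29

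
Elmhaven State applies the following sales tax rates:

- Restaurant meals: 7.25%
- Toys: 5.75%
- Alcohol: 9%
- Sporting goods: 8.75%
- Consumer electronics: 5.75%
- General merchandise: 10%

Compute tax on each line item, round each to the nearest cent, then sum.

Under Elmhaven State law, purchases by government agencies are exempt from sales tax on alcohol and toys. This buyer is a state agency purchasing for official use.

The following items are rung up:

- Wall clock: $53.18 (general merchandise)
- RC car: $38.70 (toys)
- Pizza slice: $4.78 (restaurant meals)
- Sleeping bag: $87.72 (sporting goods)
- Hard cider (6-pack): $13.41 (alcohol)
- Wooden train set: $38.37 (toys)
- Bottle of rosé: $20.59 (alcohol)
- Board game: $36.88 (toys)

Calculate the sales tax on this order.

Wall clock $53.18: general merchandise → 10% → $5.32
RC car $38.70: toys, buyer-exempt → 0% → $0.00
Pizza slice $4.78: restaurant meals → 7.25% → $0.35
Sleeping bag $87.72: sporting goods → 8.75% → $7.68
Hard cider (6-pack) $13.41: alcohol, buyer-exempt → 0% → $0.00
Wooden train set $38.37: toys, buyer-exempt → 0% → $0.00
Bottle of rosé $20.59: alcohol, buyer-exempt → 0% → $0.00
Board game $36.88: toys, buyer-exempt → 0% → $0.00
Total tax = $5.32 + $0.35 + $7.68 = $13.35

$13.35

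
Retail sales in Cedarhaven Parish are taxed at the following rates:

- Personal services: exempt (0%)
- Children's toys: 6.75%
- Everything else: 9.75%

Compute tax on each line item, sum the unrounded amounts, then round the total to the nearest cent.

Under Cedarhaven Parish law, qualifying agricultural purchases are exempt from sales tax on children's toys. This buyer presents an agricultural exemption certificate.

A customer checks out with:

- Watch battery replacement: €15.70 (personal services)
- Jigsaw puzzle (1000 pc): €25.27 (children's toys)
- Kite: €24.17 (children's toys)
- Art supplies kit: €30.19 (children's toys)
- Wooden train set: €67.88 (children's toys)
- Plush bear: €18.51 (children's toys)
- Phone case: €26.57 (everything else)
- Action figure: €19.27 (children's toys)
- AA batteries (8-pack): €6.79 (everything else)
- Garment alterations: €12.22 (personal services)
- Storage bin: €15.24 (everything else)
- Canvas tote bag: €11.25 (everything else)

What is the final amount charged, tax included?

Watch battery replacement €15.70: personal services → 0% → €0.00
Jigsaw puzzle (1000 pc) €25.27: children's toys, buyer-exempt → 0% → €0.00
Kite €24.17: children's toys, buyer-exempt → 0% → €0.00
Art supplies kit €30.19: children's toys, buyer-exempt → 0% → €0.00
Wooden train set €67.88: children's toys, buyer-exempt → 0% → €0.00
Plush bear €18.51: children's toys, buyer-exempt → 0% → €0.00
Phone case €26.57: everything else → 9.75% → €2.590575
Action figure €19.27: children's toys, buyer-exempt → 0% → €0.00
AA batteries (8-pack) €6.79: everything else → 9.75% → €0.662025
Garment alterations €12.22: personal services → 0% → €0.00
Storage bin €15.24: everything else → 9.75% → €1.4859
Canvas tote bag €11.25: everything else → 9.75% → €1.096875
Subtotal = €273.06; unrounded tax = €5.835375 → €5.84; total due = €278.90

€278.90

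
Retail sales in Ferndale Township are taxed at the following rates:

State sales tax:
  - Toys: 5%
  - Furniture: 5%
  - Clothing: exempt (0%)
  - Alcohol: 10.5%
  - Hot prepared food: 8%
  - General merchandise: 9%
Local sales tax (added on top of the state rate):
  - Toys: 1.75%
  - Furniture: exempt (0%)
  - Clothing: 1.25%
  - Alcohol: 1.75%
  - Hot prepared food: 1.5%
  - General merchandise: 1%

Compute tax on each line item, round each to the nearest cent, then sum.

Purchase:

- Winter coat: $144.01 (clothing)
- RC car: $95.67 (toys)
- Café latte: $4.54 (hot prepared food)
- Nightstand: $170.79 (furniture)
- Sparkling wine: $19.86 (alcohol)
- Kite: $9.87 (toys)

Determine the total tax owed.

$20.33

Winter coat $144.01: clothing → 0% + 1.25% local = 1.25% → $1.80
RC car $95.67: toys → 5% + 1.75% local = 6.75% → $6.46
Café latte $4.54: hot prepared food → 8% + 1.5% local = 9.5% → $0.43
Nightstand $170.79: furniture → 5% + 0% local = 5% → $8.54
Sparkling wine $19.86: alcohol → 10.5% + 1.75% local = 12.25% → $2.43
Kite $9.87: toys → 5% + 1.75% local = 6.75% → $0.67
Total tax = $1.80 + $6.46 + $0.43 + $8.54 + $2.43 + $0.67 = $20.33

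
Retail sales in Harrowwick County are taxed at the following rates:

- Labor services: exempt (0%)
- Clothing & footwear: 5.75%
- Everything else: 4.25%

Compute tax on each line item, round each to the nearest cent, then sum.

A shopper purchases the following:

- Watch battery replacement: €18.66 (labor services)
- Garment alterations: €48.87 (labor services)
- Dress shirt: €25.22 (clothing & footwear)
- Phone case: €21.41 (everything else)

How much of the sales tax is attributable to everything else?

Phone case €21.41: everything else → 4.25% → €0.91
Tax on everything else = €0.91

€0.91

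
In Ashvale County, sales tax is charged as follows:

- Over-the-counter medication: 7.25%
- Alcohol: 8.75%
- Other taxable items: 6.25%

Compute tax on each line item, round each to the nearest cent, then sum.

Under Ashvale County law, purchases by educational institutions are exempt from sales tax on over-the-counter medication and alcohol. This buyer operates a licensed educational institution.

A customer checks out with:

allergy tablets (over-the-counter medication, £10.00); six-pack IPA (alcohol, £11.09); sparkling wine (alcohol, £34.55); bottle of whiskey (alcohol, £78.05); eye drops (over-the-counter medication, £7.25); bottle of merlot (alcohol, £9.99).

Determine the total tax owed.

£0.00

Allergy tablets £10.00: over-the-counter medication, buyer-exempt → 0% → £0.00
Six-pack IPA £11.09: alcohol, buyer-exempt → 0% → £0.00
Sparkling wine £34.55: alcohol, buyer-exempt → 0% → £0.00
Bottle of whiskey £78.05: alcohol, buyer-exempt → 0% → £0.00
Eye drops £7.25: over-the-counter medication, buyer-exempt → 0% → £0.00
Bottle of merlot £9.99: alcohol, buyer-exempt → 0% → £0.00
Total tax = £0.00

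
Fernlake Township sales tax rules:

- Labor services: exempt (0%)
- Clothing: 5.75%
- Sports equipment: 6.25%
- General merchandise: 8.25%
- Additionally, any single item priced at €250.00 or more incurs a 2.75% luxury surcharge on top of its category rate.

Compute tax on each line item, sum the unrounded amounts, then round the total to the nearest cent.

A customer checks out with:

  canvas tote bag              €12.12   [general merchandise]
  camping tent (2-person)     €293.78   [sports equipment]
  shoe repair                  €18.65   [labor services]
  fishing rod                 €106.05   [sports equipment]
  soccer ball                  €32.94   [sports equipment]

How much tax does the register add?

Canvas tote bag €12.12: general merchandise → 8.25% → €0.9999
Camping tent (2-person) €293.78: sports equipment → 6.25% + 2.75% surcharge = 9% → €26.4402
Shoe repair €18.65: labor services → 0% → €0.00
Fishing rod €106.05: sports equipment → 6.25% → €6.628125
Soccer ball €32.94: sports equipment → 6.25% → €2.05875
Unrounded tax sum = €36.126975 → €36.13

€36.13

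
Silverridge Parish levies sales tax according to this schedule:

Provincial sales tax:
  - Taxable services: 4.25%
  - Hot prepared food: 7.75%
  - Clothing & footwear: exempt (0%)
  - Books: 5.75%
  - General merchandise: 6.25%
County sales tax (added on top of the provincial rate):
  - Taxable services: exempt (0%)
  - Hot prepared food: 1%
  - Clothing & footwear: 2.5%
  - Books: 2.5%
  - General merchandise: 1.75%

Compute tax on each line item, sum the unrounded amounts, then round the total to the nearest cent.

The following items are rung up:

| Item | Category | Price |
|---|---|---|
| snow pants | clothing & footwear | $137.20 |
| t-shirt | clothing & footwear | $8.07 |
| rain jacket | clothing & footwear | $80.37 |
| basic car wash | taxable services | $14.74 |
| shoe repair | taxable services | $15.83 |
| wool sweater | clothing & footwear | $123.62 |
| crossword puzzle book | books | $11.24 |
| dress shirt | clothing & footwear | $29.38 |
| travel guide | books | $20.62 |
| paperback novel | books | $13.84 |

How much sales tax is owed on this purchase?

Snow pants $137.20: clothing & footwear → 0% + 2.5% county = 2.5% → $3.43
T-shirt $8.07: clothing & footwear → 0% + 2.5% county = 2.5% → $0.20175
Rain jacket $80.37: clothing & footwear → 0% + 2.5% county = 2.5% → $2.00925
Basic car wash $14.74: taxable services → 4.25% + 0% county = 4.25% → $0.62645
Shoe repair $15.83: taxable services → 4.25% + 0% county = 4.25% → $0.672775
Wool sweater $123.62: clothing & footwear → 0% + 2.5% county = 2.5% → $3.0905
Crossword puzzle book $11.24: books → 5.75% + 2.5% county = 8.25% → $0.9273
Dress shirt $29.38: clothing & footwear → 0% + 2.5% county = 2.5% → $0.7345
Travel guide $20.62: books → 5.75% + 2.5% county = 8.25% → $1.70115
Paperback novel $13.84: books → 5.75% + 2.5% county = 8.25% → $1.1418
Unrounded tax sum = $14.535475 → $14.54

$14.54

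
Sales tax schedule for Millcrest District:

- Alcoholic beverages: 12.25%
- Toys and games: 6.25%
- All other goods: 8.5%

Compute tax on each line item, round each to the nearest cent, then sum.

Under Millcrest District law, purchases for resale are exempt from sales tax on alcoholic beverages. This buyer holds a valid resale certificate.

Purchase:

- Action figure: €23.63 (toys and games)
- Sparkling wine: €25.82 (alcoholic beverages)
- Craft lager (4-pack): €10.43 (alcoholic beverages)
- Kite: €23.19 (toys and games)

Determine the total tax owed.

€2.93

Action figure €23.63: toys and games → 6.25% → €1.48
Sparkling wine €25.82: alcoholic beverages, buyer-exempt → 0% → €0.00
Craft lager (4-pack) €10.43: alcoholic beverages, buyer-exempt → 0% → €0.00
Kite €23.19: toys and games → 6.25% → €1.45
Total tax = €1.48 + €1.45 = €2.93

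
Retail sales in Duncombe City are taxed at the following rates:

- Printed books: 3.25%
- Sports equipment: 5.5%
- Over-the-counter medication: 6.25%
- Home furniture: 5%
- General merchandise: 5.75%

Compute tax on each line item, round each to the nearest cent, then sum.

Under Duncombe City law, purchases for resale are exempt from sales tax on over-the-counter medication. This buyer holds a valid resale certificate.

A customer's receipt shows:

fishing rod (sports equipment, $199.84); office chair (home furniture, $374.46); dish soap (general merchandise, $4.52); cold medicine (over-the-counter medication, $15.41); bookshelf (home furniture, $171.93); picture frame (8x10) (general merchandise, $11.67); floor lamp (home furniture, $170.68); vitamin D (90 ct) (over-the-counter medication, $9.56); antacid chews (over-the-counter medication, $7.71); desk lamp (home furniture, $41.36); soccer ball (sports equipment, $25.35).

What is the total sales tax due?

Fishing rod $199.84: sports equipment → 5.5% → $10.99
Office chair $374.46: home furniture → 5% → $18.72
Dish soap $4.52: general merchandise → 5.75% → $0.26
Cold medicine $15.41: over-the-counter medication, buyer-exempt → 0% → $0.00
Bookshelf $171.93: home furniture → 5% → $8.60
Picture frame (8x10) $11.67: general merchandise → 5.75% → $0.67
Floor lamp $170.68: home furniture → 5% → $8.53
Vitamin D (90 ct) $9.56: over-the-counter medication, buyer-exempt → 0% → $0.00
Antacid chews $7.71: over-the-counter medication, buyer-exempt → 0% → $0.00
Desk lamp $41.36: home furniture → 5% → $2.07
Soccer ball $25.35: sports equipment → 5.5% → $1.39
Total tax = $10.99 + $18.72 + $0.26 + $8.60 + $0.67 + $8.53 + $2.07 + $1.39 = $51.23

$51.23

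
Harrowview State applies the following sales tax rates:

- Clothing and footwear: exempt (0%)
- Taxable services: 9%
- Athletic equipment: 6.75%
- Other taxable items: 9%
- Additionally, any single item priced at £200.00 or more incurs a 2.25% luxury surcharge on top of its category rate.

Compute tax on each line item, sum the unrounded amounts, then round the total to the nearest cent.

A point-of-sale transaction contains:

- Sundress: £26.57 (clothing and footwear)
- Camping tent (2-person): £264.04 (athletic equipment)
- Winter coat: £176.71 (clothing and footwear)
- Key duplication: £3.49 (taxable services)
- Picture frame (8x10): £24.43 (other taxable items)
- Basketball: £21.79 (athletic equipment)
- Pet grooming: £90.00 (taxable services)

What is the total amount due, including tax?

Sundress £26.57: clothing and footwear → 0% → £0.00
Camping tent (2-person) £264.04: athletic equipment → 6.75% + 2.25% surcharge = 9% → £23.7636
Winter coat £176.71: clothing and footwear → 0% → £0.00
Key duplication £3.49: taxable services → 9% → £0.3141
Picture frame (8x10) £24.43: other taxable items → 9% → £2.1987
Basketball £21.79: athletic equipment → 6.75% → £1.470825
Pet grooming £90.00: taxable services → 9% → £8.10
Subtotal = £607.03; unrounded tax = £35.847225 → £35.85; total due = £642.88

£642.88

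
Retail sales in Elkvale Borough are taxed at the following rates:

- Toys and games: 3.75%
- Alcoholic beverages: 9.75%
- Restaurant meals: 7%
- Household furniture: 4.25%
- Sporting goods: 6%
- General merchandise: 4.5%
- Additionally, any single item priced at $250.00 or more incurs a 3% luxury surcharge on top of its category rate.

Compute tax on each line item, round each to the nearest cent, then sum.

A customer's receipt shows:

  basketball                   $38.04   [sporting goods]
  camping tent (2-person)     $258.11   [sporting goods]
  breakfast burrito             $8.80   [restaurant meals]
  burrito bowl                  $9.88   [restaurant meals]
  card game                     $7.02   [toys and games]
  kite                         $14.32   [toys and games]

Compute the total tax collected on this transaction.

$27.62

Basketball $38.04: sporting goods → 6% → $2.28
Camping tent (2-person) $258.11: sporting goods → 6% + 3% surcharge = 9% → $23.23
Breakfast burrito $8.80: restaurant meals → 7% → $0.62
Burrito bowl $9.88: restaurant meals → 7% → $0.69
Card game $7.02: toys and games → 3.75% → $0.26
Kite $14.32: toys and games → 3.75% → $0.54
Total tax = $2.28 + $23.23 + $0.62 + $0.69 + $0.26 + $0.54 = $27.62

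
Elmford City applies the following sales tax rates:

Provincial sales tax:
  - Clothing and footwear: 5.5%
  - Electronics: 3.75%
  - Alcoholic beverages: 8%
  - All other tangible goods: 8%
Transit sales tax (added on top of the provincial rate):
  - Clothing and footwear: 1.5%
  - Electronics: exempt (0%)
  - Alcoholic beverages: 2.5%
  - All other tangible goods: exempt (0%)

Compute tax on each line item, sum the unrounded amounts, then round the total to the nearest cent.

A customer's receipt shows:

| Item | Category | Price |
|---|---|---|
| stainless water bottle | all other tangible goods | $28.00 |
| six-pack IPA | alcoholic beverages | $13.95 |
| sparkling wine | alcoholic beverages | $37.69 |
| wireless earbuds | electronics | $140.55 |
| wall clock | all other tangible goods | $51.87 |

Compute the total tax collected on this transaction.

Stainless water bottle $28.00: all other tangible goods → 8% + 0% transit = 8% → $2.24
Six-pack IPA $13.95: alcoholic beverages → 8% + 2.5% transit = 10.5% → $1.46475
Sparkling wine $37.69: alcoholic beverages → 8% + 2.5% transit = 10.5% → $3.95745
Wireless earbuds $140.55: electronics → 3.75% + 0% transit = 3.75% → $5.270625
Wall clock $51.87: all other tangible goods → 8% + 0% transit = 8% → $4.1496
Unrounded tax sum = $17.082425 → $17.08

$17.08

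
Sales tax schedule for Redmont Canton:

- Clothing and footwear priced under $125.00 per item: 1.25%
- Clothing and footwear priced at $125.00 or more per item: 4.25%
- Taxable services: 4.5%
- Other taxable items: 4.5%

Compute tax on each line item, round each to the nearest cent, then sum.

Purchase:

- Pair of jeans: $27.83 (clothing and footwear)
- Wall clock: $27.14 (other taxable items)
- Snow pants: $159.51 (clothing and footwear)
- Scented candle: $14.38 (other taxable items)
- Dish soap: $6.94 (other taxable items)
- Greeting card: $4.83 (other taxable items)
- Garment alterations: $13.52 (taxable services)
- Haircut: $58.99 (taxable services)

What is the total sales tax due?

$12.79

Pair of jeans $27.83: clothing and footwear, under $125.00 → 1.25% → $0.35
Wall clock $27.14: other taxable items → 4.5% → $1.22
Snow pants $159.51: clothing and footwear, $125.00 or more → 4.25% → $6.78
Scented candle $14.38: other taxable items → 4.5% → $0.65
Dish soap $6.94: other taxable items → 4.5% → $0.31
Greeting card $4.83: other taxable items → 4.5% → $0.22
Garment alterations $13.52: taxable services → 4.5% → $0.61
Haircut $58.99: taxable services → 4.5% → $2.65
Total tax = $0.35 + $1.22 + $6.78 + $0.65 + $0.31 + $0.22 + $0.61 + $2.65 = $12.79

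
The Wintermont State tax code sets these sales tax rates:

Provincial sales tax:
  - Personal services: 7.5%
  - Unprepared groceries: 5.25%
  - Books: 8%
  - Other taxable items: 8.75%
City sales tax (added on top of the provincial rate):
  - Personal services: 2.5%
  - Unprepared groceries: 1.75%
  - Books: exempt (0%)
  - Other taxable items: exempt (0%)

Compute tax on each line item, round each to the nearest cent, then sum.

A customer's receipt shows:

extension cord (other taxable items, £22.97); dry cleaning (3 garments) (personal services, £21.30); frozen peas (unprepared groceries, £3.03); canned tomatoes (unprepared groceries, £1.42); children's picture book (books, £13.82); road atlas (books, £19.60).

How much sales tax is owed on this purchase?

Extension cord £22.97: other taxable items → 8.75% + 0% city = 8.75% → £2.01
Dry cleaning (3 garments) £21.30: personal services → 7.5% + 2.5% city = 10% → £2.13
Frozen peas £3.03: unprepared groceries → 5.25% + 1.75% city = 7% → £0.21
Canned tomatoes £1.42: unprepared groceries → 5.25% + 1.75% city = 7% → £0.10
Children's picture book £13.82: books → 8% + 0% city = 8% → £1.11
Road atlas £19.60: books → 8% + 0% city = 8% → £1.57
Total tax = £2.01 + £2.13 + £0.21 + £0.10 + £1.11 + £1.57 = £7.13

£7.13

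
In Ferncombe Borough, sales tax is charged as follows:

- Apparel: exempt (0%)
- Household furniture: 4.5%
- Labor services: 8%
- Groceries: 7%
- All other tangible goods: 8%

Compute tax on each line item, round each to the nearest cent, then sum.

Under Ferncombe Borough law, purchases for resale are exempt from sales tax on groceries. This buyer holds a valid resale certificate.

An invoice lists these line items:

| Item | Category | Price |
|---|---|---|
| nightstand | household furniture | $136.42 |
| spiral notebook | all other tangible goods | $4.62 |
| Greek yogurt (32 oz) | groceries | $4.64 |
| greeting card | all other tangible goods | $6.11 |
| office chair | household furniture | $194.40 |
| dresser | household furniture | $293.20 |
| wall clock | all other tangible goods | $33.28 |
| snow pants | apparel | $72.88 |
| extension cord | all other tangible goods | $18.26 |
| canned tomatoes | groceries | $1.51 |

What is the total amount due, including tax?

Nightstand $136.42: household furniture → 4.5% → $6.14
Spiral notebook $4.62: all other tangible goods → 8% → $0.37
Greek yogurt (32 oz) $4.64: groceries, buyer-exempt → 0% → $0.00
Greeting card $6.11: all other tangible goods → 8% → $0.49
Office chair $194.40: household furniture → 4.5% → $8.75
Dresser $293.20: household furniture → 4.5% → $13.19
Wall clock $33.28: all other tangible goods → 8% → $2.66
Snow pants $72.88: apparel → 0% → $0.00
Extension cord $18.26: all other tangible goods → 8% → $1.46
Canned tomatoes $1.51: groceries, buyer-exempt → 0% → $0.00
Subtotal = $765.32; tax = $33.06; total due = $798.38

$798.38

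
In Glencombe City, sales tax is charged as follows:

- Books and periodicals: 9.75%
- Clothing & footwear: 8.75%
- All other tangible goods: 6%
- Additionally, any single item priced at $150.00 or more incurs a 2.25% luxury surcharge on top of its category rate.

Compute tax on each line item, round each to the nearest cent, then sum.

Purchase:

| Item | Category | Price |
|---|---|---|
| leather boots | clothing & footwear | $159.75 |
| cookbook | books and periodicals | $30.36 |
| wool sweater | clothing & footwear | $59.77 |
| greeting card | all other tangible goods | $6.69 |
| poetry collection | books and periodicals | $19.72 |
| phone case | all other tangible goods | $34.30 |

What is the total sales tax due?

$30.14

Leather boots $159.75: clothing & footwear → 8.75% + 2.25% surcharge = 11% → $17.57
Cookbook $30.36: books and periodicals → 9.75% → $2.96
Wool sweater $59.77: clothing & footwear → 8.75% → $5.23
Greeting card $6.69: all other tangible goods → 6% → $0.40
Poetry collection $19.72: books and periodicals → 9.75% → $1.92
Phone case $34.30: all other tangible goods → 6% → $2.06
Total tax = $17.57 + $2.96 + $5.23 + $0.40 + $1.92 + $2.06 = $30.14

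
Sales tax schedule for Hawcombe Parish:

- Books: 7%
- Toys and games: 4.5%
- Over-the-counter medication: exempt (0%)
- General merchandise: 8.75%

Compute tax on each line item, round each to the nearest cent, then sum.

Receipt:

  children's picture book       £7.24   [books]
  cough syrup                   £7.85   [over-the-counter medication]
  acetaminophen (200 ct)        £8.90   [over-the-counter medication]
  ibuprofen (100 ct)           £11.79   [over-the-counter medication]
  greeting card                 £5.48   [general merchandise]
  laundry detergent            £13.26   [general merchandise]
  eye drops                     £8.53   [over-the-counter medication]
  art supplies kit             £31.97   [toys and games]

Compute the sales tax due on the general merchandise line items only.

£1.64

Greeting card £5.48: general merchandise → 8.75% → £0.48
Laundry detergent £13.26: general merchandise → 8.75% → £1.16
Tax on general merchandise = £0.48 + £1.16 = £1.64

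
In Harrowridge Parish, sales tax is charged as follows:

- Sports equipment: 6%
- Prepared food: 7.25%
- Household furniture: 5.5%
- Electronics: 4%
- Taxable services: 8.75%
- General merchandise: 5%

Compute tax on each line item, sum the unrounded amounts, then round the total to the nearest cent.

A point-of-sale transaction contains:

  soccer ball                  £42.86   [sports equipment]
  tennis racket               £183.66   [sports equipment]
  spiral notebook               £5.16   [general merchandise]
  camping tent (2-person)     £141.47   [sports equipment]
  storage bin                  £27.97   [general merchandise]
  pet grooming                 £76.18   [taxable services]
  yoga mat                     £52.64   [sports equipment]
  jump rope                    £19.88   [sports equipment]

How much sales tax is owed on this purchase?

£34.75

Soccer ball £42.86: sports equipment → 6% → £2.5716
Tennis racket £183.66: sports equipment → 6% → £11.0196
Spiral notebook £5.16: general merchandise → 5% → £0.258
Camping tent (2-person) £141.47: sports equipment → 6% → £8.4882
Storage bin £27.97: general merchandise → 5% → £1.3985
Pet grooming £76.18: taxable services → 8.75% → £6.66575
Yoga mat £52.64: sports equipment → 6% → £3.1584
Jump rope £19.88: sports equipment → 6% → £1.1928
Unrounded tax sum = £34.75285 → £34.75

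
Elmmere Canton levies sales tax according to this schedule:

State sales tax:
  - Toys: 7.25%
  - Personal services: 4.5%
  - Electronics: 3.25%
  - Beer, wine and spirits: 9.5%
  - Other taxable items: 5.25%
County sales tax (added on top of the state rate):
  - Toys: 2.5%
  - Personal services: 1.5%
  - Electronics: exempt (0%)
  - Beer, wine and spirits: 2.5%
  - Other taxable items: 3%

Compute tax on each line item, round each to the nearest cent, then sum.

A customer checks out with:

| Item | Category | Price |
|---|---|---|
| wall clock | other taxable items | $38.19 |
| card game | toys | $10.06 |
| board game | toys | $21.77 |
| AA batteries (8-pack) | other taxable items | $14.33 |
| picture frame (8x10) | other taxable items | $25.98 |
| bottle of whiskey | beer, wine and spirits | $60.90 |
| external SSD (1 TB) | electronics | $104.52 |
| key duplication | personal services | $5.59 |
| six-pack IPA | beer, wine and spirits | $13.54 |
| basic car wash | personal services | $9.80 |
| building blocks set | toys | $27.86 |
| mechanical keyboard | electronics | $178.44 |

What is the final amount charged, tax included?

Wall clock $38.19: other taxable items → 5.25% + 3% county = 8.25% → $3.15
Card game $10.06: toys → 7.25% + 2.5% county = 9.75% → $0.98
Board game $21.77: toys → 7.25% + 2.5% county = 9.75% → $2.12
AA batteries (8-pack) $14.33: other taxable items → 5.25% + 3% county = 8.25% → $1.18
Picture frame (8x10) $25.98: other taxable items → 5.25% + 3% county = 8.25% → $2.14
Bottle of whiskey $60.90: beer, wine and spirits → 9.5% + 2.5% county = 12% → $7.31
External SSD (1 TB) $104.52: electronics → 3.25% + 0% county = 3.25% → $3.40
Key duplication $5.59: personal services → 4.5% + 1.5% county = 6% → $0.34
Six-pack IPA $13.54: beer, wine and spirits → 9.5% + 2.5% county = 12% → $1.62
Basic car wash $9.80: personal services → 4.5% + 1.5% county = 6% → $0.59
Building blocks set $27.86: toys → 7.25% + 2.5% county = 9.75% → $2.72
Mechanical keyboard $178.44: electronics → 3.25% + 0% county = 3.25% → $5.80
Subtotal = $510.98; tax = $31.35; total due = $542.33

$542.33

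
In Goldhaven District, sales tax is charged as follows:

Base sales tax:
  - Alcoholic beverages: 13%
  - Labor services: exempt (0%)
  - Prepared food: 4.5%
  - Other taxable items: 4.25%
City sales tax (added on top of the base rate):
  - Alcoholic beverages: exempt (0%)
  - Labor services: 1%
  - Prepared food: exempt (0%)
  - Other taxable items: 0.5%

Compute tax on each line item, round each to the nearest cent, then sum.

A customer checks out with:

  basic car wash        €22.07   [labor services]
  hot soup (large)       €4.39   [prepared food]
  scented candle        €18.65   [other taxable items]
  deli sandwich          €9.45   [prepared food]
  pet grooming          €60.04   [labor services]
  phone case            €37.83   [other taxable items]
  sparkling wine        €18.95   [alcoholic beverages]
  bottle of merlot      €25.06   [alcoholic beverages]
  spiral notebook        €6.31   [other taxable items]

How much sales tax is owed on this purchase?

€10.16

Basic car wash €22.07: labor services → 0% + 1% city = 1% → €0.22
Hot soup (large) €4.39: prepared food → 4.5% + 0% city = 4.5% → €0.20
Scented candle €18.65: other taxable items → 4.25% + 0.5% city = 4.75% → €0.89
Deli sandwich €9.45: prepared food → 4.5% + 0% city = 4.5% → €0.43
Pet grooming €60.04: labor services → 0% + 1% city = 1% → €0.60
Phone case €37.83: other taxable items → 4.25% + 0.5% city = 4.75% → €1.80
Sparkling wine €18.95: alcoholic beverages → 13% + 0% city = 13% → €2.46
Bottle of merlot €25.06: alcoholic beverages → 13% + 0% city = 13% → €3.26
Spiral notebook €6.31: other taxable items → 4.25% + 0.5% city = 4.75% → €0.30
Total tax = €0.22 + €0.20 + €0.89 + €0.43 + €0.60 + €1.80 + €2.46 + €3.26 + €0.30 = €10.16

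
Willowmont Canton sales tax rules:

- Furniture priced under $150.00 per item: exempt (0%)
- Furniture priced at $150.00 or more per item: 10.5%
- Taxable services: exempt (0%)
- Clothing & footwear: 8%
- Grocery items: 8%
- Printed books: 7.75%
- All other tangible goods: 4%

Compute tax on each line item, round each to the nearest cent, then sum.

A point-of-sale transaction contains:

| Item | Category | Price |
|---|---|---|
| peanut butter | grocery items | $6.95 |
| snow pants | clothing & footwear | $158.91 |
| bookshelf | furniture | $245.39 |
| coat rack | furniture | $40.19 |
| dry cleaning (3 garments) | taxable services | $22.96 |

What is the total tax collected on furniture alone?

$25.77

Bookshelf $245.39: furniture, $150.00 or more → 10.5% → $25.77
Coat rack $40.19: furniture, under $150.00 → 0% → $0.00
Tax on furniture = $25.77 + $0.00 = $25.77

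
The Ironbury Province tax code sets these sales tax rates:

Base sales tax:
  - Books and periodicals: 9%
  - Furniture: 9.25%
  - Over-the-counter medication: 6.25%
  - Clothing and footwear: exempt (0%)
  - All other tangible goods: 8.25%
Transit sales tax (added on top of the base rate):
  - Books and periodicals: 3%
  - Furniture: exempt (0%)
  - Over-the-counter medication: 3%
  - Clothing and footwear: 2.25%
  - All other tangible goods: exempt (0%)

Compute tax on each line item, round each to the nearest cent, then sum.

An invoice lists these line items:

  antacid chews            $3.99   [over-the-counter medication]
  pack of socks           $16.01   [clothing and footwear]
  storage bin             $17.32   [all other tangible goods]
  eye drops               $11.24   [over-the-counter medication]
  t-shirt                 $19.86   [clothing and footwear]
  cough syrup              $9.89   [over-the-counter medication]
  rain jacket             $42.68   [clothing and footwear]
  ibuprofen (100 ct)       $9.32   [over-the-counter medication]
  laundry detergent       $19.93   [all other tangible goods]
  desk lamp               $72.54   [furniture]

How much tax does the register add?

Antacid chews $3.99: over-the-counter medication → 6.25% + 3% transit = 9.25% → $0.37
Pack of socks $16.01: clothing and footwear → 0% + 2.25% transit = 2.25% → $0.36
Storage bin $17.32: all other tangible goods → 8.25% + 0% transit = 8.25% → $1.43
Eye drops $11.24: over-the-counter medication → 6.25% + 3% transit = 9.25% → $1.04
T-shirt $19.86: clothing and footwear → 0% + 2.25% transit = 2.25% → $0.45
Cough syrup $9.89: over-the-counter medication → 6.25% + 3% transit = 9.25% → $0.91
Rain jacket $42.68: clothing and footwear → 0% + 2.25% transit = 2.25% → $0.96
Ibuprofen (100 ct) $9.32: over-the-counter medication → 6.25% + 3% transit = 9.25% → $0.86
Laundry detergent $19.93: all other tangible goods → 8.25% + 0% transit = 8.25% → $1.64
Desk lamp $72.54: furniture → 9.25% + 0% transit = 9.25% → $6.71
Total tax = $0.37 + $0.36 + $1.43 + $1.04 + $0.45 + $0.91 + $0.96 + $0.86 + $1.64 + $6.71 = $14.73

$14.73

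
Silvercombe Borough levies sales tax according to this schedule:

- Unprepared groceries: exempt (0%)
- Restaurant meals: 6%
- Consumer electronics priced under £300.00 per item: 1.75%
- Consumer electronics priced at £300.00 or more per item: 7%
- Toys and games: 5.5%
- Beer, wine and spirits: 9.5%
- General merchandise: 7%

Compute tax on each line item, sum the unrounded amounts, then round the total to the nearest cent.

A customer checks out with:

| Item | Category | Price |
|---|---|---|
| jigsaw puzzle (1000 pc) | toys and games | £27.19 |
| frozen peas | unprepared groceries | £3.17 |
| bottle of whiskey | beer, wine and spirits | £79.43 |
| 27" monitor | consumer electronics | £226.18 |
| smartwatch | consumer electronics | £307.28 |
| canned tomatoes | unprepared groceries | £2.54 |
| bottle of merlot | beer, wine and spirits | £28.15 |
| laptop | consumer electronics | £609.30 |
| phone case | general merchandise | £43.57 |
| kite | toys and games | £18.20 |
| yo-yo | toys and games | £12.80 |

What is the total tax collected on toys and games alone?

£3.20

Jigsaw puzzle (1000 pc) £27.19: toys and games → 5.5% → £1.49545
Kite £18.20: toys and games → 5.5% → £1.001
Yo-yo £12.80: toys and games → 5.5% → £0.704
Tax on toys and games: unrounded sum = £3.20045 → £3.20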